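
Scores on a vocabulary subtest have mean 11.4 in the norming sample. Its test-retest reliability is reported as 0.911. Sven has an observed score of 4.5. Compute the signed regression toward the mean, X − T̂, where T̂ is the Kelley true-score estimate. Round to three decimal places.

T̂ = ρX + (1 − ρ)μ
  = 0.911 × 4.5 + 0.089 × 11.4
  = 4.0995 + 1.0146
  = 5.11410
  ≈ 5.1141
X − T̂ = 4.5 − 5.1141 = -0.6141 → -0.614

-0.614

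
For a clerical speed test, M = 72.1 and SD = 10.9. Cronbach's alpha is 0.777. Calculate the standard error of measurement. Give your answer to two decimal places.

5.15

SEM = SD · √(1 − ρ) = 10.9 × √0.223 = 10.9 × 0.4722 = 5.147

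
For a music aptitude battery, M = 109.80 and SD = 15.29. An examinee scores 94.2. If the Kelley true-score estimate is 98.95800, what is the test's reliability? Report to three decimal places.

0.695

T̂ = ρX + (1 − ρ)μ  ⇒  T̂ − μ = ρ(X − μ)
ρ = (T̂ − μ)/(X − μ) = (98.95800 − 109.80) / (94.2 − 109.80) = -10.84200 / -15.60 = 0.69500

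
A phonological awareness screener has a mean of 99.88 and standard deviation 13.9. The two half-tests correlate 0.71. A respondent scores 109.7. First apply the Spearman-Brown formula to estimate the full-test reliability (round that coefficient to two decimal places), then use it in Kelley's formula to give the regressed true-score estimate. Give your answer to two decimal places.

Spearman-Brown: ρ = 2r/(1 + r) = 2(0.71)/(1 + 0.71) = 1.420/1.71 = 0.8304 → 0.83
T̂ = ρX + (1 − ρ)μ
  = 0.83 × 109.7 + 0.17 × 99.88
  = 91.051 + 16.9796
  = 108.031
  ≈ 108.03

108.03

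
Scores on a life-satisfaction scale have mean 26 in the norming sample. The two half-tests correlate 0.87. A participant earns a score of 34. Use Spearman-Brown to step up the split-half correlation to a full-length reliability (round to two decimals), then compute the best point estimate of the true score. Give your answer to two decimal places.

Spearman-Brown: ρ = 2r/(1 + r) = 2(0.87)/(1 + 0.87) = 1.740/1.87 = 0.9305 → 0.93
T̂ = 0.93(34) + 0.07(26) = 31.62 + 1.82 = 33.440 → 33.44

33.44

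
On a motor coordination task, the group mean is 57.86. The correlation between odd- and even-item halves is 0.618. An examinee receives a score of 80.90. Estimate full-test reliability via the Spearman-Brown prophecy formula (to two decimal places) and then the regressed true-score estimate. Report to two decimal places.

75.37

Spearman-Brown: ρ = 2r/(1 + r) = 2(0.618)/(1 + 0.618) = 1.2360/1.618 = 0.7639 → 0.76
T̂ = ρX + (1 − ρ)μ
  = 0.76 × 80.90 + 0.24 × 57.86
  = 61.4840 + 13.8864
  = 75.370
  ≈ 75.37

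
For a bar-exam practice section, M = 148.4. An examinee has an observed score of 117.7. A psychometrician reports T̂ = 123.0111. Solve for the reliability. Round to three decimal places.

0.827

T̂ = ρX + (1 − ρ)μ  ⇒  T̂ − μ = ρ(X − μ)
ρ = (T̂ − μ)/(X − μ) = (123.0111 − 148.4) / (117.7 − 148.4) = -25.3889 / -30.7 = 0.82700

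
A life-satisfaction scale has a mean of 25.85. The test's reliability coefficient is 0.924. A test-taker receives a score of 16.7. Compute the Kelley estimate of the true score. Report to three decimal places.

T̂ = 0.924(16.7) + 0.076(25.85) = 15.4308 + 1.96460 = 17.3954 → 17.395

17.395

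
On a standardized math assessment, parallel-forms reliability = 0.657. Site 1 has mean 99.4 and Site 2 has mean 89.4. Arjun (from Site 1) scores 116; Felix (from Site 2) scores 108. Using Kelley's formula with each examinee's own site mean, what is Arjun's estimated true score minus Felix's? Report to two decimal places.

T̂_Arjun = 0.657(116) + 0.343(99.4) = 110.3062
T̂_Felix = 0.657(108) + 0.343(89.4) = 101.6202
Difference = 110.3062 − 101.6202 = 8.6860

8.69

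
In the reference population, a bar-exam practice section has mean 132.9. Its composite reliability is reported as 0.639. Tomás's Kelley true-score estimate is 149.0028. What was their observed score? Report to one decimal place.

158.1

T̂ = ρX + (1 − ρ)μ  ⇒  X = (T̂ − (1 − ρ)μ) / ρ
X = (149.0028 − 0.361 × 132.9) / 0.639 = (149.0028 − 47.9769) / 0.639 = 101.0259 / 0.639 = 158.100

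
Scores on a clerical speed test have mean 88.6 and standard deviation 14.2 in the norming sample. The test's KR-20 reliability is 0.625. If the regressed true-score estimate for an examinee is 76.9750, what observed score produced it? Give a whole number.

T̂ = ρX + (1 − ρ)μ  ⇒  X = (T̂ − (1 − ρ)μ) / ρ
X = (76.9750 − 0.375 × 88.6) / 0.625 = (76.9750 − 33.2250) / 0.625 = 43.7500 / 0.625 = 70.00

70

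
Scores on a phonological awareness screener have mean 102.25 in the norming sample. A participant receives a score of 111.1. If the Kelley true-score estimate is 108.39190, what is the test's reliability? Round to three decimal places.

0.694

T̂ = ρX + (1 − ρ)μ  ⇒  T̂ − μ = ρ(X − μ)
ρ = (T̂ − μ)/(X − μ) = (108.39190 − 102.25) / (111.1 − 102.25) = 6.14190 / 8.85 = 0.69400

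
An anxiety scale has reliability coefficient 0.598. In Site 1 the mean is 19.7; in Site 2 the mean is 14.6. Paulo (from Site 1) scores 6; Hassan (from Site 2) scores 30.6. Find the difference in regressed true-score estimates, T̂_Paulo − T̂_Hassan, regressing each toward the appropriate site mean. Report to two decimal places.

-12.66

T̂_Paulo = 0.598(6) + 0.402(19.7) = 11.5074
T̂_Hassan = 0.598(30.6) + 0.402(14.6) = 24.1680
Difference = 11.5074 − 24.1680 = -12.6606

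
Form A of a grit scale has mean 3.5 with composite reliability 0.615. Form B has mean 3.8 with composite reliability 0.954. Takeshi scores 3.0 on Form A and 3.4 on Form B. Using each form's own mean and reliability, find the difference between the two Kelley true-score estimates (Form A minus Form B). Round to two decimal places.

T̂_A = 0.615(3.0) + 0.385(3.5) = 3.1925
T̂_B = 0.954(3.4) + 0.046(3.8) = 3.4184
T̂_A − T̂_B = -0.2259

-0.23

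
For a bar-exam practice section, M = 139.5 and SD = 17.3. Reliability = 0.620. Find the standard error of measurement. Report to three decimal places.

SEM = SD · √(1 − ρ) = 17.3 × √0.380 = 17.3 × 0.6164 = 10.6644

10.664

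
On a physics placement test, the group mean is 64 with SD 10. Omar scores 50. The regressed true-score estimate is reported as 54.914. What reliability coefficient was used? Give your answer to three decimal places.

0.649

T̂ = ρX + (1 − ρ)μ  ⇒  T̂ − μ = ρ(X − μ)
ρ = (T̂ − μ)/(X − μ) = (54.914 − 64) / (50 − 64) = -9.086 / -14.0 = 0.64900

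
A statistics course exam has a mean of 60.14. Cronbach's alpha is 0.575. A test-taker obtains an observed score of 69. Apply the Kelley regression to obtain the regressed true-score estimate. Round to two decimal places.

Regress the observed score toward the mean by the unreliability: T̂ = 0.575·69 + 0.425·60.14 = 39.675 + 25.55950 = 65.234.

65.23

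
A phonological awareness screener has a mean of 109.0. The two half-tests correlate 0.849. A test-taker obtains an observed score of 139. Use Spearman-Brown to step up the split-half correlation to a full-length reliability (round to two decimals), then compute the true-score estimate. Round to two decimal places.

136.60

Spearman-Brown: ρ = 2r/(1 + r) = 2(0.849)/(1 + 0.849) = 1.6980/1.849 = 0.9183 → 0.92
Weight the observed score by reliability and the mean by (1 − reliability): T̂ = 0.92·139 + 0.08·109.0 = 127.88 + 8.720 = 136.600.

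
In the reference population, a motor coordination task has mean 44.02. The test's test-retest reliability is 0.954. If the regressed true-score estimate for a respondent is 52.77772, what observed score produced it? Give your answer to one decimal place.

T̂ = ρX + (1 − ρ)μ  ⇒  X = (T̂ − (1 − ρ)μ) / ρ
X = (52.77772 − 0.046 × 44.02) / 0.954 = (52.77772 − 2.02492) / 0.954 = 50.75280 / 0.954 = 53.200

53.2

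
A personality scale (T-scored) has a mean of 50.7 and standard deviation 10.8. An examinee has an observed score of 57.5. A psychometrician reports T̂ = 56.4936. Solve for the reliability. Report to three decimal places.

T̂ = ρX + (1 − ρ)μ  ⇒  T̂ − μ = ρ(X − μ)
ρ = (T̂ − μ)/(X − μ) = (56.4936 − 50.7) / (57.5 − 50.7) = 5.7936 / 6.8 = 0.85200

0.852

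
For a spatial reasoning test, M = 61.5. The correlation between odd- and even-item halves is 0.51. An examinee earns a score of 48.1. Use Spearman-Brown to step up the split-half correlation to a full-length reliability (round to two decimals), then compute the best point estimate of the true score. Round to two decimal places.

52.39

Spearman-Brown: ρ = 2r/(1 + r) = 2(0.51)/(1 + 0.51) = 1.020/1.51 = 0.6755 → 0.68
T̂ = ρX + (1 − ρ)μ
  = 0.68 × 48.1 + 0.32 × 61.5
  = 32.708 + 19.680
  = 52.388
  ≈ 52.39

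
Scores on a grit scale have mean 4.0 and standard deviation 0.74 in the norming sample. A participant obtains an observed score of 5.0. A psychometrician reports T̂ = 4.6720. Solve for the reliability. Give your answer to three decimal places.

0.672

T̂ = ρX + (1 − ρ)μ  ⇒  T̂ − μ = ρ(X − μ)
ρ = (T̂ − μ)/(X − μ) = (4.6720 − 4.0) / (5.0 − 4.0) = 0.6720 / 1.0 = 0.67200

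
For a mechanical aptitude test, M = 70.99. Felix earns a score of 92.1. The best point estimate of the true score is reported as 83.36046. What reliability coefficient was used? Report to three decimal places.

T̂ = ρX + (1 − ρ)μ  ⇒  T̂ − μ = ρ(X − μ)
ρ = (T̂ − μ)/(X − μ) = (83.36046 − 70.99) / (92.1 − 70.99) = 12.37046 / 21.11 = 0.58600

0.586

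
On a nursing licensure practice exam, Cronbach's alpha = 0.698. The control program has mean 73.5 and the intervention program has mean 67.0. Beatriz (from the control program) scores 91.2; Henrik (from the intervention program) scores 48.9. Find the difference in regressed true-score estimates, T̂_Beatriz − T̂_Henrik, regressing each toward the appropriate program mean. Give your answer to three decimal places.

T̂_Beatriz = 0.698(91.2) + 0.302(73.5) = 85.85460
T̂_Henrik = 0.698(48.9) + 0.302(67.0) = 54.36620
Difference = 85.85460 − 54.36620 = 31.48840

31.488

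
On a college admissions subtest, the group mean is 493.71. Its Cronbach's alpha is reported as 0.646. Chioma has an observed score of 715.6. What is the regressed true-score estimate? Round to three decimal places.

T̂ = ρX + (1 − ρ)μ
  = 0.646 × 715.6 + 0.354 × 493.71
  = 462.2776 + 174.77334
  = 637.0509
  ≈ 637.051

637.051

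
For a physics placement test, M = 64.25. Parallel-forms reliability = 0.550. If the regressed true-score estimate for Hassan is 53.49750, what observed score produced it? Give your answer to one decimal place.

T̂ = ρX + (1 − ρ)μ  ⇒  X = (T̂ − (1 − ρ)μ) / ρ
X = (53.49750 − 0.450 × 64.25) / 0.550 = (53.49750 − 28.91250) / 0.550 = 24.58500 / 0.550 = 44.700

44.7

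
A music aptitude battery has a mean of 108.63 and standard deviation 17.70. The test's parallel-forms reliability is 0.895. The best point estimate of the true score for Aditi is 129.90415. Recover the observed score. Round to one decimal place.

T̂ = ρX + (1 − ρ)μ  ⇒  X = (T̂ − (1 − ρ)μ) / ρ
X = (129.90415 − 0.105 × 108.63) / 0.895 = (129.90415 − 11.40615) / 0.895 = 118.49800 / 0.895 = 132.400

132.4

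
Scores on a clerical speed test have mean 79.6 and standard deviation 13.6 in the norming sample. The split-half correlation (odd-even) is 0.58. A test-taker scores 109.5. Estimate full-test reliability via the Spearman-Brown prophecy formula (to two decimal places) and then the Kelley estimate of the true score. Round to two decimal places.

101.43

Spearman-Brown: ρ = 2r/(1 + r) = 2(0.58)/(1 + 0.58) = 1.160/1.58 = 0.7342 → 0.73
T̂ = ρX + (1 − ρ)μ
  = 0.73 × 109.5 + 0.27 × 79.6
  = 79.935 + 21.492
  = 101.427
  ≈ 101.43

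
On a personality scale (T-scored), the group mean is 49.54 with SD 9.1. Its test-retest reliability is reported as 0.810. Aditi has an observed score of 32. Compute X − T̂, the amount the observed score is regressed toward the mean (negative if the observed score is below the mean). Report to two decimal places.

T̂ = 0.810(32) + 0.190(49.54) = 25.920 + 9.41260 = 35.3326 → 35.333
X − T̂ = 32 − 35.333 = -3.333 → -3.33

-3.33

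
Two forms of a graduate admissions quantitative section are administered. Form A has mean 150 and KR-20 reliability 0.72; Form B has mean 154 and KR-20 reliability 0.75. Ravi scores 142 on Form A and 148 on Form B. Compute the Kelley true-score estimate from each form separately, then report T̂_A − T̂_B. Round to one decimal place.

T̂_A = 0.72(142) + 0.28(150) = 144.240
T̂_B = 0.75(148) + 0.25(154) = 149.500
T̂_A − T̂_B = -5.260

-5.3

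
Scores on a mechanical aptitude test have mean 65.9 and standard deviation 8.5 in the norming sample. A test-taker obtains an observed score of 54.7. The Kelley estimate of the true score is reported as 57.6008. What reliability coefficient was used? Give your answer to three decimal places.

0.741

T̂ = ρX + (1 − ρ)μ  ⇒  T̂ − μ = ρ(X − μ)
ρ = (T̂ − μ)/(X − μ) = (57.6008 − 65.9) / (54.7 − 65.9) = -8.2992 / -11.2 = 0.74100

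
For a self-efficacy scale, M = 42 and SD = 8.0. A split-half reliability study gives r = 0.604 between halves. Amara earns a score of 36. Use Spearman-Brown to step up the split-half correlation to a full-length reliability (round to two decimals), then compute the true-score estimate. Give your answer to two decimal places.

Spearman-Brown: ρ = 2r/(1 + r) = 2(0.604)/(1 + 0.604) = 1.2080/1.604 = 0.7531 → 0.75
Weight the observed score by reliability and the mean by (1 − reliability): T̂ = 0.75·36 + 0.25·42 = 27.00 + 10.50 = 37.500.

37.50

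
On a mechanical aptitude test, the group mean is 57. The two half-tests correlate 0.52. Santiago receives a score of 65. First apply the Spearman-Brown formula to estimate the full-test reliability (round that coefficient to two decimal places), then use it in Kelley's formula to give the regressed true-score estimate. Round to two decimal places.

Spearman-Brown: ρ = 2r/(1 + r) = 2(0.52)/(1 + 0.52) = 1.040/1.52 = 0.6842 → 0.68
Regress the observed score toward the mean by the unreliability: T̂ = 0.68·65 + 0.32·57 = 44.20 + 18.24 = 62.440.

62.44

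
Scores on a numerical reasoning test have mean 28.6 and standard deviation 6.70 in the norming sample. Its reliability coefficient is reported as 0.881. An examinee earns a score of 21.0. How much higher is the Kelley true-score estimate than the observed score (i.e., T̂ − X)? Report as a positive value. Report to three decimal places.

0.904

Weight the observed score by reliability and the mean by (1 − reliability): T̂ = 0.881·21.0 + 0.119·28.6 = 18.5010 + 3.4034 = 21.90440.
T̂ − X = 21.9044 − 21.0 = 0.9044 → 0.904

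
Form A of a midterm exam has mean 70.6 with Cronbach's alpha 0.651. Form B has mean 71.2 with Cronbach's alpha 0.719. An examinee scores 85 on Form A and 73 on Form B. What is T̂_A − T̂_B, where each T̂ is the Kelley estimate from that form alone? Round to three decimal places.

7.480

T̂_A = 0.651(85) + 0.349(70.6) = 79.97440
T̂_B = 0.719(73) + 0.281(71.2) = 72.49420
T̂_A − T̂_B = 7.48020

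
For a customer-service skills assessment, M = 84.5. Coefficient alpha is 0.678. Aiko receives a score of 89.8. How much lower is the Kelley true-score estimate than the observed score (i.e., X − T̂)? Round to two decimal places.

Weight the observed score by reliability and the mean by (1 − reliability): T̂ = 0.678·89.8 + 0.322·84.5 = 60.8844 + 27.2090 = 88.0934.
X − T̂ = 89.8 − 88.093 = 1.707 → 1.71

1.71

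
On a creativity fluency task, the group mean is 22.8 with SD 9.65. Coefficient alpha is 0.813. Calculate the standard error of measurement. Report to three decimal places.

4.173

SEM = SD · √(1 − ρ) = 9.65 × √0.187 = 9.65 × 0.4324 = 4.1730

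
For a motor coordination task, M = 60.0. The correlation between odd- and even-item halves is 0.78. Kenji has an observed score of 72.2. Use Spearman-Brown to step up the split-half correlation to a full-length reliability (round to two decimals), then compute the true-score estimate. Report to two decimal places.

Spearman-Brown: ρ = 2r/(1 + r) = 2(0.78)/(1 + 0.78) = 1.560/1.78 = 0.8764 → 0.88
T̂ = 0.88(72.2) + 0.12(60.0) = 63.536 + 7.200 = 70.736 → 70.74

70.74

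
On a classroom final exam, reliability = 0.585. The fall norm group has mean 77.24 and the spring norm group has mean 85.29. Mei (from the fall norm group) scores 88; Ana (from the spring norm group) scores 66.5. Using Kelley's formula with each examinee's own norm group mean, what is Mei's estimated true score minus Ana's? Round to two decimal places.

9.24

T̂_Mei = 0.585(88) + 0.415(77.24) = 83.5346
T̂_Ana = 0.585(66.5) + 0.415(85.29) = 74.2979
Difference = 83.5346 − 74.2979 = 9.2367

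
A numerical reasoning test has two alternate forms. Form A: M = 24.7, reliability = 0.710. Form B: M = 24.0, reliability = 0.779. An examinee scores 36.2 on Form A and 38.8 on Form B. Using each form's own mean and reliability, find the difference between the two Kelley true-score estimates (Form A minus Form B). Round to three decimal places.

-2.664

T̂_A = 0.710(36.2) + 0.290(24.7) = 32.86500
T̂_B = 0.779(38.8) + 0.221(24.0) = 35.52920
T̂_A − T̂_B = -2.66420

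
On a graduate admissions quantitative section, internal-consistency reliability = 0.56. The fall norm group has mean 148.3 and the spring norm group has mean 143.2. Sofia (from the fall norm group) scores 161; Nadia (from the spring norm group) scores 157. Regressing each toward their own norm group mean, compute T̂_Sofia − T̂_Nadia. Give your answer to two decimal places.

T̂_Sofia = 0.56(161) + 0.44(148.3) = 155.4120
T̂_Nadia = 0.56(157) + 0.44(143.2) = 150.9280
Difference = 155.4120 − 150.9280 = 4.4840

4.48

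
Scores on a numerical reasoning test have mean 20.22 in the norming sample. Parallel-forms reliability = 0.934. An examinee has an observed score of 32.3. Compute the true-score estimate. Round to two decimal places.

T̂ = ρX + (1 − ρ)μ
  = 0.934 × 32.3 + 0.066 × 20.22
  = 30.1682 + 1.33452
  = 31.503
  ≈ 31.50

31.50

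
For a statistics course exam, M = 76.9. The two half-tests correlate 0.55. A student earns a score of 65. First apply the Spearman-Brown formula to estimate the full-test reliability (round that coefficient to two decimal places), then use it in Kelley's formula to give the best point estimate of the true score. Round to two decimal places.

68.45

Spearman-Brown: ρ = 2r/(1 + r) = 2(0.55)/(1 + 0.55) = 1.100/1.55 = 0.7097 → 0.71
T̂ = 0.71(65) + 0.29(76.9) = 46.15 + 22.301 = 68.451 → 68.45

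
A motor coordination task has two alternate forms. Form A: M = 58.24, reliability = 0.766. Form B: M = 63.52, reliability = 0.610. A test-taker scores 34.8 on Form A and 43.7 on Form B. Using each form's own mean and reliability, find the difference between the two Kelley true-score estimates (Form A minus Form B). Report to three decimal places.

-11.145

T̂_A = 0.766(34.8) + 0.234(58.24) = 40.28496
T̂_B = 0.610(43.7) + 0.390(63.52) = 51.42980
T̂_A − T̂_B = -11.14484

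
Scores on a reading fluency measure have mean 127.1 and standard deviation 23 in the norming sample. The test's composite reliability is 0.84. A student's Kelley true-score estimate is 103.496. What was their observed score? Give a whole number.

T̂ = ρX + (1 − ρ)μ  ⇒  X = (T̂ − (1 − ρ)μ) / ρ
X = (103.496 − 0.16 × 127.1) / 0.84 = (103.496 − 20.336) / 0.84 = 83.160 / 0.84 = 99.00

99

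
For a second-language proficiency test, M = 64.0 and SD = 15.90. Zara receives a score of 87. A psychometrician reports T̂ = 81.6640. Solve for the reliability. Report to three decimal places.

0.768

T̂ = ρX + (1 − ρ)μ  ⇒  T̂ − μ = ρ(X − μ)
ρ = (T̂ − μ)/(X − μ) = (81.6640 − 64.0) / (87 − 64.0) = 17.6640 / 23.0 = 0.76800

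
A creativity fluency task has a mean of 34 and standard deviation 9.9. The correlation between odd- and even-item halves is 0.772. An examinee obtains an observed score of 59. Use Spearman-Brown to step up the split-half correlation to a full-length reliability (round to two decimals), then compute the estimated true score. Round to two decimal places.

55.75

Spearman-Brown: ρ = 2r/(1 + r) = 2(0.772)/(1 + 0.772) = 1.5440/1.772 = 0.8713 → 0.87
Kelley's formula gives T̂ = 0.87·59 + 0.13·34 = 51.33 + 4.42 = 55.750.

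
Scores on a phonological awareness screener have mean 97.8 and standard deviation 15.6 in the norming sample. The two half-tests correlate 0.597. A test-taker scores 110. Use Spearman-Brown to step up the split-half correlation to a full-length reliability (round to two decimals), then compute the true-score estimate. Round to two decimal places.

Spearman-Brown: ρ = 2r/(1 + r) = 2(0.597)/(1 + 0.597) = 1.1940/1.597 = 0.7477 → 0.75
T̂ = ρX + (1 − ρ)μ
  = 0.75 × 110 + 0.25 × 97.8
  = 82.50 + 24.450
  = 106.950
  ≈ 106.95

106.95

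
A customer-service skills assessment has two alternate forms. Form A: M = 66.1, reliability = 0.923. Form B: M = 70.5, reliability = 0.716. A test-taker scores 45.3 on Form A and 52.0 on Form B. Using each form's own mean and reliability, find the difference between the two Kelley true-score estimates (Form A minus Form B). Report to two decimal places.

-10.35

T̂_A = 0.923(45.3) + 0.077(66.1) = 46.9016
T̂_B = 0.716(52.0) + 0.284(70.5) = 57.2540
T̂_A − T̂_B = -10.3524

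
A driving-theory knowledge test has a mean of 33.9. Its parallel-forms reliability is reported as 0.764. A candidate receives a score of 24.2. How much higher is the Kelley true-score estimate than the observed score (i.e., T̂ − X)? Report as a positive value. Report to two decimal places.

Kelley's formula gives T̂ = 0.764·24.2 + 0.236·33.9 = 18.4888 + 8.0004 = 26.4892.
T̂ − X = 26.489 − 24.2 = 2.289 → 2.29

2.29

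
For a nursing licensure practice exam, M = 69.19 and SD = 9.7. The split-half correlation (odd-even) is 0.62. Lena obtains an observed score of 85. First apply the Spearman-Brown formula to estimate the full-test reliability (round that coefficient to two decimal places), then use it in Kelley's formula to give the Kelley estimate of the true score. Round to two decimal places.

Spearman-Brown: ρ = 2r/(1 + r) = 2(0.62)/(1 + 0.62) = 1.240/1.62 = 0.7654 → 0.77
T̂ = ρX + (1 − ρ)μ
  = 0.77 × 85 + 0.23 × 69.19
  = 65.45 + 15.9137
  = 81.364
  ≈ 81.36

81.36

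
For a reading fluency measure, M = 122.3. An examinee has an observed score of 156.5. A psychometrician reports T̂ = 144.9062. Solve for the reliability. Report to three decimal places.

0.661

T̂ = ρX + (1 − ρ)μ  ⇒  T̂ − μ = ρ(X − μ)
ρ = (T̂ − μ)/(X − μ) = (144.9062 − 122.3) / (156.5 − 122.3) = 22.6062 / 34.2 = 0.66100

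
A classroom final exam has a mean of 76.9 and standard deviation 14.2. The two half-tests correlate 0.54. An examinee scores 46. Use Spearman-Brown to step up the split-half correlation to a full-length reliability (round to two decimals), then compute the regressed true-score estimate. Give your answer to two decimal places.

Spearman-Brown: ρ = 2r/(1 + r) = 2(0.54)/(1 + 0.54) = 1.080/1.54 = 0.7013 → 0.70
T̂ = 0.70(46) + 0.30(76.9) = 32.20 + 23.070 = 55.270 → 55.27

55.27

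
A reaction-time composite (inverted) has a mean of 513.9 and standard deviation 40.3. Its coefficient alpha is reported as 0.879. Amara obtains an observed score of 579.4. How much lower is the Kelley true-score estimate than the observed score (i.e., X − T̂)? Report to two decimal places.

7.93

T̂ = ρX + (1 − ρ)μ
  = 0.879 × 579.4 + 0.121 × 513.9
  = 509.2926 + 62.1819
  = 571.4745
  ≈ 571.475
X − T̂ = 579.4 − 571.475 = 7.925 → 7.93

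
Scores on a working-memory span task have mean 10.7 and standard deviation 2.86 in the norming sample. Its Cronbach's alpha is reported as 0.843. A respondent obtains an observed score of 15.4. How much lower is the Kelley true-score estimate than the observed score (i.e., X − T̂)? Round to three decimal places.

Kelley's formula gives T̂ = 0.843·15.4 + 0.157·10.7 = 12.9822 + 1.6799 = 14.66210.
X − T̂ = 15.4 − 14.6621 = 0.7379 → 0.738

0.738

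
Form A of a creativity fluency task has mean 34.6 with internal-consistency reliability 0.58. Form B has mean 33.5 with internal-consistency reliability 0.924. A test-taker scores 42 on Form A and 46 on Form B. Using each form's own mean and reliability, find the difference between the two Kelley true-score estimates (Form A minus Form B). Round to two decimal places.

T̂_A = 0.58(42) + 0.42(34.6) = 38.8920
T̂_B = 0.924(46) + 0.076(33.5) = 45.0500
T̂_A − T̂_B = -6.1580

-6.16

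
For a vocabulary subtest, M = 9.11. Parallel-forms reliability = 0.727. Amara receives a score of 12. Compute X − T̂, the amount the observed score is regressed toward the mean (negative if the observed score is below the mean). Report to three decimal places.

0.789

Weight the observed score by reliability and the mean by (1 − reliability): T̂ = 0.727·12 + 0.273·9.11 = 8.724 + 2.48703 = 11.21103.
X − T̂ = 12 − 11.2110 = 0.7890 → 0.789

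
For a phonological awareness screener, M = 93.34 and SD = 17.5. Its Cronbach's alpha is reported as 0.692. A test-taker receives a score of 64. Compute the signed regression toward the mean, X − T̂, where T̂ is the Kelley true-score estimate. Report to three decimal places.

Weight the observed score by reliability and the mean by (1 − reliability): T̂ = 0.692·64 + 0.308·93.34 = 44.288 + 28.74872 = 73.03672.
X − T̂ = 64 − 73.0367 = -9.0367 → -9.037

-9.037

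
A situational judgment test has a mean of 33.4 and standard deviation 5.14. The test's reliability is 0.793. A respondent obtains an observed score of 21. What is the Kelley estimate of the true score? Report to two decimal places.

T̂ = 0.793(21) + 0.207(33.4) = 16.653 + 6.9138 = 23.567 → 23.57

23.57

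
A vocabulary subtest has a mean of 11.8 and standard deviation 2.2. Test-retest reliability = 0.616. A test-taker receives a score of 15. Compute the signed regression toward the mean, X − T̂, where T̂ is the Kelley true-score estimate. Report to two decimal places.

1.23

T̂ = 0.616(15) + 0.384(11.8) = 9.240 + 4.5312 = 13.7712 → 13.771
X − T̂ = 15 − 13.771 = 1.229 → 1.23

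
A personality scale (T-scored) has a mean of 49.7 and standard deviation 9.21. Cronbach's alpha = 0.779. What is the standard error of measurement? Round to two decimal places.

SEM = SD · √(1 − ρ) = 9.21 × √0.221 = 9.21 × 0.4701 = 4.330

4.33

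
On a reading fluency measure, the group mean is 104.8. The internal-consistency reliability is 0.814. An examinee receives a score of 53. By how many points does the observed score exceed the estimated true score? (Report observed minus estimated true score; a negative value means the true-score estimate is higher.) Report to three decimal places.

-9.635

T̂ = ρX + (1 − ρ)μ
  = 0.814 × 53 + 0.186 × 104.8
  = 43.142 + 19.4928
  = 62.63480
  ≈ 62.6348
X − T̂ = 53 − 62.6348 = -9.6348 → -9.635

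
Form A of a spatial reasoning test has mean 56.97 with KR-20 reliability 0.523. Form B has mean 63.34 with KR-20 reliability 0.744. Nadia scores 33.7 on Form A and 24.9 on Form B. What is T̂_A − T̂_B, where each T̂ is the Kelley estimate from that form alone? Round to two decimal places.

T̂_A = 0.523(33.7) + 0.477(56.97) = 44.7998
T̂_B = 0.744(24.9) + 0.256(63.34) = 34.7406
T̂_A − T̂_B = 10.0592

10.06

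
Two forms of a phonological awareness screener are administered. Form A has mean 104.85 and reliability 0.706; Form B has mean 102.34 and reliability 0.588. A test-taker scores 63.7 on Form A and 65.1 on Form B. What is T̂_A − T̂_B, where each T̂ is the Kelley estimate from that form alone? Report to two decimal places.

-4.64

T̂_A = 0.706(63.7) + 0.294(104.85) = 75.7981
T̂_B = 0.588(65.1) + 0.412(102.34) = 80.4429
T̂_A − T̂_B = -4.6448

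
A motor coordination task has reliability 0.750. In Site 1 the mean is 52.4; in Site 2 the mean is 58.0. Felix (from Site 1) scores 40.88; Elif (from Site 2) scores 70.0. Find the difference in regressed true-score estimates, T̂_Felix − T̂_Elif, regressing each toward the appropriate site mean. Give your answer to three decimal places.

T̂_Felix = 0.750(40.88) + 0.250(52.4) = 43.76000
T̂_Elif = 0.750(70.0) + 0.250(58.0) = 67.00000
Difference = 43.76000 − 67.00000 = -23.24000

-23.240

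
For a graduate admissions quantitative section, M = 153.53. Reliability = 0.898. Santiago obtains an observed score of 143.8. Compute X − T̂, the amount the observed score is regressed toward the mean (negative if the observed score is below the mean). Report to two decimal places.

-0.99

Regress the observed score toward the mean by the unreliability: T̂ = 0.898·143.8 + 0.102·153.53 = 129.1324 + 15.66006 = 144.7925.
X − T̂ = 143.8 − 144.792 = -0.992 → -0.99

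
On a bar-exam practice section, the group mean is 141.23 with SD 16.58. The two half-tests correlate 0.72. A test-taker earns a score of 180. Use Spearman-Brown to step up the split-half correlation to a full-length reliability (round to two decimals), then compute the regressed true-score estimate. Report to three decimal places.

Spearman-Brown: ρ = 2r/(1 + r) = 2(0.72)/(1 + 0.72) = 1.440/1.72 = 0.8372 → 0.84
T̂ = 0.84(180) + 0.16(141.23) = 151.20 + 22.5968 = 173.7968 → 173.797

173.797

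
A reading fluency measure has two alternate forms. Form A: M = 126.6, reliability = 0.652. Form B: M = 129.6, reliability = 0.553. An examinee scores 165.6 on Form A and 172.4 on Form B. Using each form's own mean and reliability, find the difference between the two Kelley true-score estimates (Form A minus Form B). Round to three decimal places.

T̂_A = 0.652(165.6) + 0.348(126.6) = 152.02800
T̂_B = 0.553(172.4) + 0.447(129.6) = 153.26840
T̂_A − T̂_B = -1.24040

-1.240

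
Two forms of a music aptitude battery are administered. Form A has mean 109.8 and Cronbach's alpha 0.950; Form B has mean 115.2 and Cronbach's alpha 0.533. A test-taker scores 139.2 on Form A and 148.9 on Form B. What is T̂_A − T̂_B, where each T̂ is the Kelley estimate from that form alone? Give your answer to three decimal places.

T̂_A = 0.950(139.2) + 0.050(109.8) = 137.73000
T̂_B = 0.533(148.9) + 0.467(115.2) = 133.16210
T̂_A − T̂_B = 4.56790

4.568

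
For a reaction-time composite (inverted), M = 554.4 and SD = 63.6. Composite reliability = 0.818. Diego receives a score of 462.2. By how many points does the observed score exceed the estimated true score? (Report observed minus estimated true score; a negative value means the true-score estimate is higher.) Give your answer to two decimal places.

T̂ = 0.818(462.2) + 0.182(554.4) = 378.0796 + 100.9008 = 478.9804 → 478.980
X − T̂ = 462.2 − 478.980 = -16.780 → -16.78

-16.78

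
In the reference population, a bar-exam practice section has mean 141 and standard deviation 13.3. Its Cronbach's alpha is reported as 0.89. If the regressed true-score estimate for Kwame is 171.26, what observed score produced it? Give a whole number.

T̂ = ρX + (1 − ρ)μ  ⇒  X = (T̂ − (1 − ρ)μ) / ρ
X = (171.26 − 0.11 × 141) / 0.89 = (171.26 − 15.51) / 0.89 = 155.75 / 0.89 = 175.00

175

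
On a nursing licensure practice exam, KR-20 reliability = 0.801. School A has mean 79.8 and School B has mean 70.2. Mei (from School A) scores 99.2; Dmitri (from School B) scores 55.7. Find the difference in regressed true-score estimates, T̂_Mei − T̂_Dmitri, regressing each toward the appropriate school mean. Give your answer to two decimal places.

T̂_Mei = 0.801(99.2) + 0.199(79.8) = 95.3394
T̂_Dmitri = 0.801(55.7) + 0.199(70.2) = 58.5855
Difference = 95.3394 − 58.5855 = 36.7539

36.75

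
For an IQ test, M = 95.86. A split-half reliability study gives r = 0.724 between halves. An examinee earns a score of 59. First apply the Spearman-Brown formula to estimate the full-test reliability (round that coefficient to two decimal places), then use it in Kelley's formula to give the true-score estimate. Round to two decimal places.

Spearman-Brown: ρ = 2r/(1 + r) = 2(0.724)/(1 + 0.724) = 1.4480/1.724 = 0.8399 → 0.84
T̂ = 0.84(59) + 0.16(95.86) = 49.56 + 15.3376 = 64.898 → 64.90

64.90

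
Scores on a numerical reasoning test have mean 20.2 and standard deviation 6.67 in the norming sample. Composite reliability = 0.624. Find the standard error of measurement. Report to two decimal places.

SEM = SD · √(1 − ρ) = 6.67 × √0.376 = 6.67 × 0.6132 = 4.090

4.09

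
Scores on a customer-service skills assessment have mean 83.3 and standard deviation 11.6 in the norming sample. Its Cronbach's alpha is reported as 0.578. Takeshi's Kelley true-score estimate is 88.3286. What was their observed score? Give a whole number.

92

T̂ = ρX + (1 − ρ)μ  ⇒  X = (T̂ − (1 − ρ)μ) / ρ
X = (88.3286 − 0.422 × 83.3) / 0.578 = (88.3286 − 35.1526) / 0.578 = 53.1760 / 0.578 = 92.00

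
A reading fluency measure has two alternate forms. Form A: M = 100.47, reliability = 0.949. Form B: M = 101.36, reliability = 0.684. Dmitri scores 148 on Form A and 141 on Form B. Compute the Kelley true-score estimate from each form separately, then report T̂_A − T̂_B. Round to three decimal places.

T̂_A = 0.949(148) + 0.051(100.47) = 145.57597
T̂_B = 0.684(141) + 0.316(101.36) = 128.47376
T̂_A − T̂_B = 17.10221

17.102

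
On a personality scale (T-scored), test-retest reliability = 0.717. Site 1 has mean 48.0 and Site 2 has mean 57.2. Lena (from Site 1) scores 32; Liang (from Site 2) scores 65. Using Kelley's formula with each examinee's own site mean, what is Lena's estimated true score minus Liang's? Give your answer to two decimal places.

-26.26

T̂_Lena = 0.717(32) + 0.283(48.0) = 36.5280
T̂_Liang = 0.717(65) + 0.283(57.2) = 62.7926
Difference = 36.5280 − 62.7926 = -26.2646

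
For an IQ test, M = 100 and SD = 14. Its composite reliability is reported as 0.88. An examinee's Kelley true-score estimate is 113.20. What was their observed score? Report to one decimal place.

115.0

T̂ = ρX + (1 − ρ)μ  ⇒  X = (T̂ − (1 − ρ)μ) / ρ
X = (113.20 − 0.12 × 100) / 0.88 = (113.20 − 12.00) / 0.88 = 101.20 / 0.88 = 115.000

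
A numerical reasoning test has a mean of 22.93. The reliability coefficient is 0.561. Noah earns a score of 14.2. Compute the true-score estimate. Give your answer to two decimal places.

T̂ = ρX + (1 − ρ)μ
  = 0.561 × 14.2 + 0.439 × 22.93
  = 7.9662 + 10.06627
  = 18.032
  ≈ 18.03

18.03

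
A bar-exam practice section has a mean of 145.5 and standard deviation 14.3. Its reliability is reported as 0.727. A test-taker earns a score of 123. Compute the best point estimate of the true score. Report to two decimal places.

T̂ = 0.727(123) + 0.273(145.5) = 89.421 + 39.7215 = 129.142 → 129.14

129.14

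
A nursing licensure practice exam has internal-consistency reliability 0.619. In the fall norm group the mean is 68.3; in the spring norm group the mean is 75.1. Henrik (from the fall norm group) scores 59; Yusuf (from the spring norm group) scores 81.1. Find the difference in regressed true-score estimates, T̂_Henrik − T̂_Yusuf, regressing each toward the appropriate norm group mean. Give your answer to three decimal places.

T̂_Henrik = 0.619(59) + 0.381(68.3) = 62.54330
T̂_Yusuf = 0.619(81.1) + 0.381(75.1) = 78.81400
Difference = 62.54330 − 78.81400 = -16.27070

-16.271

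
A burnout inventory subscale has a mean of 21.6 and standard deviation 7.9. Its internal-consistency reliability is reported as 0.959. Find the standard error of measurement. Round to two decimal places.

SEM = SD · √(1 − ρ) = 7.9 × √0.041 = 7.9 × 0.2025 = 1.600

1.60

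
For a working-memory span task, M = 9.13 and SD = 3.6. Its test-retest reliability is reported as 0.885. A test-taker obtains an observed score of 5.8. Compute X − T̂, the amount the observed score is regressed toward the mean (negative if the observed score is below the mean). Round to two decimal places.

Kelley's formula gives T̂ = 0.885·5.8 + 0.115·9.13 = 5.1330 + 1.04995 = 6.1829.
X − T̂ = 5.8 − 6.183 = -0.383 → -0.38

-0.38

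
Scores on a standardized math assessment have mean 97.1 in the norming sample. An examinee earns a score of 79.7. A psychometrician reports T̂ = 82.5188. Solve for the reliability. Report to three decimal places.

T̂ = ρX + (1 − ρ)μ  ⇒  T̂ − μ = ρ(X − μ)
ρ = (T̂ − μ)/(X − μ) = (82.5188 − 97.1) / (79.7 − 97.1) = -14.5812 / -17.4 = 0.83800

0.838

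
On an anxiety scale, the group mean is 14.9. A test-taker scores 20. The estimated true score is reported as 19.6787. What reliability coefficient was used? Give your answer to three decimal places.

T̂ = ρX + (1 − ρ)μ  ⇒  T̂ − μ = ρ(X − μ)
ρ = (T̂ − μ)/(X − μ) = (19.6787 − 14.9) / (20 − 14.9) = 4.7787 / 5.1 = 0.93700

0.937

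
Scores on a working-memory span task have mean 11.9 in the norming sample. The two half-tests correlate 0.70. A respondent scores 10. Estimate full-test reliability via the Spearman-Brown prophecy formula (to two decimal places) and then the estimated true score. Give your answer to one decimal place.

Spearman-Brown: ρ = 2r/(1 + r) = 2(0.70)/(1 + 0.70) = 1.400/1.70 = 0.8235 → 0.82
T̂ = ρX + (1 − ρ)μ
  = 0.82 × 10 + 0.18 × 11.9
  = 8.20 + 2.142
  = 10.34
  ≈ 10.3

10.3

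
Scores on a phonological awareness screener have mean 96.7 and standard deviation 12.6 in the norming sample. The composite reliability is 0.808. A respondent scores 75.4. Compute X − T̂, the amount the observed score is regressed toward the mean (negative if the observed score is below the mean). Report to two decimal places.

-4.09

Kelley's formula gives T̂ = 0.808·75.4 + 0.192·96.7 = 60.9232 + 18.5664 = 79.4896.
X − T̂ = 75.4 − 79.490 = -4.090 → -4.09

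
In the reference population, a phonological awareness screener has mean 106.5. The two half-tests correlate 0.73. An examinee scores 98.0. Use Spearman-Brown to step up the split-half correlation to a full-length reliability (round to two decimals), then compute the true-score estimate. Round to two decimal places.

99.36

Spearman-Brown: ρ = 2r/(1 + r) = 2(0.73)/(1 + 0.73) = 1.460/1.73 = 0.8439 → 0.84
Regress the observed score toward the mean by the unreliability: T̂ = 0.84·98.0 + 0.16·106.5 = 82.320 + 17.040 = 99.360.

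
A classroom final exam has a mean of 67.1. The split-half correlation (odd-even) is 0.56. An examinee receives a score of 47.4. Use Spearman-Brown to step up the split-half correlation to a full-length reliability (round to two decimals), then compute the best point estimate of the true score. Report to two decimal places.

52.92

Spearman-Brown: ρ = 2r/(1 + r) = 2(0.56)/(1 + 0.56) = 1.120/1.56 = 0.7179 → 0.72
T̂ = ρX + (1 − ρ)μ
  = 0.72 × 47.4 + 0.28 × 67.1
  = 34.128 + 18.788
  = 52.916
  ≈ 52.92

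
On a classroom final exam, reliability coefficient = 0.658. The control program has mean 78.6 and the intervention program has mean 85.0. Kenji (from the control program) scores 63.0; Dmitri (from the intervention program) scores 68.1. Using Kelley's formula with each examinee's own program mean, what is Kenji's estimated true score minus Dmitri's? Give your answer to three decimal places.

T̂_Kenji = 0.658(63.0) + 0.342(78.6) = 68.33520
T̂_Dmitri = 0.658(68.1) + 0.342(85.0) = 73.87980
Difference = 68.33520 − 73.87980 = -5.54460

-5.545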